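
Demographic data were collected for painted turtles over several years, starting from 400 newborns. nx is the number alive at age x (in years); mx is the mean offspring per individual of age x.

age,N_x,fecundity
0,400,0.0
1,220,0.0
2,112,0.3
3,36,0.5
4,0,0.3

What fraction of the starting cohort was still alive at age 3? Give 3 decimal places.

0.090

l_3 = n_3/n_0 = 36/400 = 0.09 → 0.090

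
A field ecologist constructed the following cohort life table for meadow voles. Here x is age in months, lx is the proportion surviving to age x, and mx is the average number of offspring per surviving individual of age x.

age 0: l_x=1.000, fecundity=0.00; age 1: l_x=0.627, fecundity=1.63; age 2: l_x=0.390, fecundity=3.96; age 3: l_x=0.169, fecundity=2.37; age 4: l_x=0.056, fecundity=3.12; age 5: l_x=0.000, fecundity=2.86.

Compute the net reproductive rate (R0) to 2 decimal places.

3.14

lx·mx by age: 0, 1.02201, 1.5444, 0.40053, 0.17472, 0
R0 = Σ lx·mx = 3.14166 → 3.14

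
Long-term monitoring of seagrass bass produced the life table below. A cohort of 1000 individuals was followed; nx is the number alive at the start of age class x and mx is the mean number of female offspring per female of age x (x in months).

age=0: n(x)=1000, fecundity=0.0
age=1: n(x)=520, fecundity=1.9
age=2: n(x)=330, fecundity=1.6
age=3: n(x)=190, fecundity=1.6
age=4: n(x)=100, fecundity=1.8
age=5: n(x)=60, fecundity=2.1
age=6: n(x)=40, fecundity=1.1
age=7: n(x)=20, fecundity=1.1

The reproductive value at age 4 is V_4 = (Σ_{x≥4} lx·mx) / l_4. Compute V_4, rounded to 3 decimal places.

3.720

lx = nx/n0 = nx/1000: 1, 0.52, 0.33, 0.19, 0.1, 0.06, 0.04, 0.02
lx·mx for x ≥ 4: 0.18, 0.126, 0.044, 0.022 → sum = 0.372
V_4 = 0.372 / l_4 = 0.372 / 0.1 = 3.72 → 3.720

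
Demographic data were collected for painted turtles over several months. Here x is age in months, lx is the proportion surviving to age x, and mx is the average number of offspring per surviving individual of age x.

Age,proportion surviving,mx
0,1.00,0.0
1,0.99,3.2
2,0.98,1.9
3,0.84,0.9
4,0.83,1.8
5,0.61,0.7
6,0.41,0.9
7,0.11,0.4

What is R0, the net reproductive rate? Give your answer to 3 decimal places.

lx·mx by age: 0, 3.168, 1.862, 0.756, 1.494, 0.427, 0.369, 0.044
R0 = Σ lx·mx = 8.12 → 8.120

8.120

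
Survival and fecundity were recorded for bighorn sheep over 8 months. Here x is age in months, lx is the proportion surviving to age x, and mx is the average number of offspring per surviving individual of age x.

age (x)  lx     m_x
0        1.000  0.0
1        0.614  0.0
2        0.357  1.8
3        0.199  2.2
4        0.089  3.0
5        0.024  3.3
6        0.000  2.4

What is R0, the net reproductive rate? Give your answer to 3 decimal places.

lx·mx by age: 0, 0, 0.6426, 0.4378, 0.267, 0.0792, 0
R0 = Σ lx·mx = 1.4266 → 1.427

1.427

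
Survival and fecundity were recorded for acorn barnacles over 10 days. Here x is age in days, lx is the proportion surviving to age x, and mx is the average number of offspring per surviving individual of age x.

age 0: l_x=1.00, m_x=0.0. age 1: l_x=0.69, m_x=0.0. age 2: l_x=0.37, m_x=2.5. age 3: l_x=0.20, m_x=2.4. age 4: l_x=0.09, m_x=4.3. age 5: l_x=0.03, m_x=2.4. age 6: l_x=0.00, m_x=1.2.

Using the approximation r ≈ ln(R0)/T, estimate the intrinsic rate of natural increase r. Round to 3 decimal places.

0.223

R0 = Σ lx·mx = 0 + 0 + 0.925 + 0.48 + 0.387 + 0.072 + 0 = 1.864
Σ x·lx·mx = 5.198; T = 5.198/1.864 = 2.78863…
r ≈ ln(R0)/T = ln(1.864)/2.78863… = 0.22331… → 0.223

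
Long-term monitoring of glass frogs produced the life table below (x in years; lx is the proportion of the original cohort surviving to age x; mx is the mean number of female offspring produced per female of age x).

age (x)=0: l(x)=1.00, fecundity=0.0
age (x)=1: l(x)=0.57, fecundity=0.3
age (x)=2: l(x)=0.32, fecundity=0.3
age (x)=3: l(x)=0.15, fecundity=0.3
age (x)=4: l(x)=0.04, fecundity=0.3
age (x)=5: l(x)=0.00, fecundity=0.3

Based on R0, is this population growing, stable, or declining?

declining

R0 = Σ lx·mx = 0 + 0.171 + 0.096 + 0.045 + 0.012 + 0 = 0.324
R0 < 1, so the population is declining.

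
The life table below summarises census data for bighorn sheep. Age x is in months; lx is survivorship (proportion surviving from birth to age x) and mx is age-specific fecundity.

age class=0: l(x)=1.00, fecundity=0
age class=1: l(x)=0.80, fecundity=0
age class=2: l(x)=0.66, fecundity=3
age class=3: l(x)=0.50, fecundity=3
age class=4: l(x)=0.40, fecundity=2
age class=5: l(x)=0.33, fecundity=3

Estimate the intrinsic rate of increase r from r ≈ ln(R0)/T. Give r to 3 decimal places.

R0 = Σ lx·mx = 0 + 0 + 1.98 + 1.5 + 0.8 + 0.99 = 5.27
Σ x·lx·mx = 16.61; T = 16.61/5.27 = 3.1518…
r ≈ ln(R0)/T = ln(5.27)/3.1518… = 0.52733… → 0.527

0.527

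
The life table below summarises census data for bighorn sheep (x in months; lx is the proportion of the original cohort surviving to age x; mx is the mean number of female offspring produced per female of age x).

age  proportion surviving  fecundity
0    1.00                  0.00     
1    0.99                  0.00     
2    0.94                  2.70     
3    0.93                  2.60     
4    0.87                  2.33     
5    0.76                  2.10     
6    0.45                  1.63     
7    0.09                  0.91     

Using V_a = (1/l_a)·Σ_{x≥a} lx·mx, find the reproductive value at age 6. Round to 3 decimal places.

lx·mx for x ≥ 6: 0.7335, 0.0819 → sum = 0.8154
V_6 = 0.8154 / l_6 = 0.8154 / 0.45 = 1.812 → 1.812

1.812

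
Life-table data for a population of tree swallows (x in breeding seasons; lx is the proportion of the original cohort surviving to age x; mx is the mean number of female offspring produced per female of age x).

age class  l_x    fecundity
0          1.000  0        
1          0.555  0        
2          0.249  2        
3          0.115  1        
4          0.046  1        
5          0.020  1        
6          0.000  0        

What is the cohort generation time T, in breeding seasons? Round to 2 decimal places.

2.39

lx·mx: 0, 0, 0.498, 0.115, 0.046, 0.02, 0 → R0 = 0.679
x·lx·mx: 0, 0, 0.996, 0.345, 0.184, 0.1, 0 → Σ = 1.625
T = 1.625 / 0.679 = 2.393225… → 2.39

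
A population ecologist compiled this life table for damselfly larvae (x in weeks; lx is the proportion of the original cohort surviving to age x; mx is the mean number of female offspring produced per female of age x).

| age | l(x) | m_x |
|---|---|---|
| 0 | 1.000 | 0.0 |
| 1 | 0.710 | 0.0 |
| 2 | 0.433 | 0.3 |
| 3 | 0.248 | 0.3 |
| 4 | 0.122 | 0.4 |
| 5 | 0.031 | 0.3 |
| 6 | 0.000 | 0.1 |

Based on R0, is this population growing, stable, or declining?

declining

R0 = Σ lx·mx = 0 + 0 + 0.1299 + 0.0744 + 0.0488 + 0.0093 + 0 = 0.2624
R0 < 1, so the population is declining.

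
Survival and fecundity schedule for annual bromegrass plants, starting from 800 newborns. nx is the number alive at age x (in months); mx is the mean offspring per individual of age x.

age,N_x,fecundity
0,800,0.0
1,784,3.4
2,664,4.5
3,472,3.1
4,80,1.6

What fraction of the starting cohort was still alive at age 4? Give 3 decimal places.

0.100

l_4 = n_4/n_0 = 80/800 = 0.1 → 0.100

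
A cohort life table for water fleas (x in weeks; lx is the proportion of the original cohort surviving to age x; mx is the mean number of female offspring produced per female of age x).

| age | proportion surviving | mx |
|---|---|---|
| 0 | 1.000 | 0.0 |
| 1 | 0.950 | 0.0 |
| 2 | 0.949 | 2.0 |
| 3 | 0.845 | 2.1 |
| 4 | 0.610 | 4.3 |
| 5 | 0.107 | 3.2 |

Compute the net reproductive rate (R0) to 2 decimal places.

lx·mx by age: 0, 0, 1.898, 1.7745, 2.623, 0.3424
R0 = Σ lx·mx = 6.6379 → 6.64

6.64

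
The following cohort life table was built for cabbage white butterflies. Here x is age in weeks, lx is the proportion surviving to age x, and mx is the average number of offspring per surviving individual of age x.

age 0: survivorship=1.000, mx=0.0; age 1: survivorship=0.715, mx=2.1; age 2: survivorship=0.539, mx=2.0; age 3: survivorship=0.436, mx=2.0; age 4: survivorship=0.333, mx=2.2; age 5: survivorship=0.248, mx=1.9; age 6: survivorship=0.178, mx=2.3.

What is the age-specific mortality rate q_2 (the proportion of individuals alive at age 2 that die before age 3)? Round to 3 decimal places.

0.191

q_2 = (l_2 − l_3) / l_2 = (0.539 − 0.436) / 0.539
     = 0.103 / 0.539 = 0.191095… → 0.191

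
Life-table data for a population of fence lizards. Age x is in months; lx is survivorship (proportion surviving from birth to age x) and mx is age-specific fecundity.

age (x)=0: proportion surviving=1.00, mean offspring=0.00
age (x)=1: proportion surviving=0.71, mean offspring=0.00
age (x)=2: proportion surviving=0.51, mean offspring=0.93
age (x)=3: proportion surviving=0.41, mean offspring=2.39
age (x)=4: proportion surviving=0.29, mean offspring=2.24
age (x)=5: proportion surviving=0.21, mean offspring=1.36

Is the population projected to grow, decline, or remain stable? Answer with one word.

growing

R0 = Σ lx·mx = 0 + 0 + 0.4743 + 0.9799 + 0.6496 + 0.2856 = 2.3894
R0 > 1, so the population is growing.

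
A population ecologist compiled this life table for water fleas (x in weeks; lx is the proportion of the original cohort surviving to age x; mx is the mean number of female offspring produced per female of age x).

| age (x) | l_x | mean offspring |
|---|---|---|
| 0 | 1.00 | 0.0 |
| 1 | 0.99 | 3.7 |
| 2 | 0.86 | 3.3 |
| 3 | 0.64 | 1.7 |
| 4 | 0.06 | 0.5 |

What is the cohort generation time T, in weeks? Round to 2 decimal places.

lx·mx: 0, 3.663, 2.838, 1.088, 0.03 → R0 = 7.619
x·lx·mx: 0, 3.663, 5.676, 3.264, 0.12 → Σ = 12.723
T = 12.723 / 7.619 = 1.669904… → 1.67

1.67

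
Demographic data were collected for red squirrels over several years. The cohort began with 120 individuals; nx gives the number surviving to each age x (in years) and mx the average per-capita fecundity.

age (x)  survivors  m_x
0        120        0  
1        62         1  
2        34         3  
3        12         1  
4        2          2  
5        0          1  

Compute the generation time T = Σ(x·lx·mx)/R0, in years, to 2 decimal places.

1.77

lx = nx/n0 = nx/120: 1, 0.51667…, 0.28333…, 0.1, 0.01667…, 0
lx·mx: 0, 0.516667…, 0.85…, 0.1, 0.033333…, 0 → R0 = 1.5…
x·lx·mx: 0, 0.516667…, 1.7…, 0.3, 0.133333…, 0 → Σ = 2.65…
T = 2.65… / 1.5… = 1.766667… → 1.77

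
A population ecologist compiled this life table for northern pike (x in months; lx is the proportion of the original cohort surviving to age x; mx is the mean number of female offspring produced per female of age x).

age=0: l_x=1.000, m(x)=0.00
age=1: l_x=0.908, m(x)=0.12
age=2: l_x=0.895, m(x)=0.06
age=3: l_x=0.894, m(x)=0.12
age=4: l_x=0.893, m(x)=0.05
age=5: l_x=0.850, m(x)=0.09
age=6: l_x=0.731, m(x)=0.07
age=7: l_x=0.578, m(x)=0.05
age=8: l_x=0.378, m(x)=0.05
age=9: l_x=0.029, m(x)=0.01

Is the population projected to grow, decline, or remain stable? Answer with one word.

R0 = Σ lx·mx = 0 + 0.10896 + 0.0537 + 0.10728 + 0.04465 + 0.0765 + 0.05117 + 0.0289 + 0.0189 + 0.00029 = 0.49035
R0 < 1, so the population is declining.

declining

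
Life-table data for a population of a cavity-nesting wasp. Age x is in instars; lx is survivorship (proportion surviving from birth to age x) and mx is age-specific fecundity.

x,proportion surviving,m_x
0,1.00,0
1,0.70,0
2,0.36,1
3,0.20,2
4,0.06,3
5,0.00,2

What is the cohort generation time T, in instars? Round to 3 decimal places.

lx·mx: 0, 0, 0.36, 0.4, 0.18, 0 → R0 = 0.94
x·lx·mx: 0, 0, 0.72, 1.2, 0.72, 0 → Σ = 2.64
T = 2.64 / 0.94 = 2.808511… → 2.809

2.809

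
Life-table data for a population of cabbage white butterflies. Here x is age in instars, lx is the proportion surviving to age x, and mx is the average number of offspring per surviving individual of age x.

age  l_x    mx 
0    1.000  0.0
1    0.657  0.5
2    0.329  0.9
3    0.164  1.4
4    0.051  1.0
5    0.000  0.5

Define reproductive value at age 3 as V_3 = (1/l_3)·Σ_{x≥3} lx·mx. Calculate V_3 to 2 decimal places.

lx·mx for x ≥ 3: 0.2296, 0.051, 0 → sum = 0.2806
V_3 = 0.2806 / l_3 = 0.2806 / 0.164 = 1.710976… → 1.71

1.71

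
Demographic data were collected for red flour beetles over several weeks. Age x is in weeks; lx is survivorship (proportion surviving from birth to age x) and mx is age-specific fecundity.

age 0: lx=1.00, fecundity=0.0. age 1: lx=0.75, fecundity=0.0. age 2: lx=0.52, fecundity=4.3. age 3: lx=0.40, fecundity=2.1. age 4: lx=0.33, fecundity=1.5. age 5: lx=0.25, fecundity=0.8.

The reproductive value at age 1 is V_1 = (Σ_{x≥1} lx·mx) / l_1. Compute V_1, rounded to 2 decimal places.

5.03

lx·mx for x ≥ 1: 0, 2.236, 0.84, 0.495, 0.2 → sum = 3.771
V_1 = 3.771 / l_1 = 3.771 / 0.75 = 5.028 → 5.03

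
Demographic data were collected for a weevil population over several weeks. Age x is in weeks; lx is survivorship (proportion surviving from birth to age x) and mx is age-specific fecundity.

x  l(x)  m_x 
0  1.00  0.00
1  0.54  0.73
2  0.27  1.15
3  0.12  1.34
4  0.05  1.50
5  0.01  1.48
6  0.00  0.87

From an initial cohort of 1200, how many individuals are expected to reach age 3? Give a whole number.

144

Expected survivors = N0 · l_3 = 1200 × 0.12 = 144 → 144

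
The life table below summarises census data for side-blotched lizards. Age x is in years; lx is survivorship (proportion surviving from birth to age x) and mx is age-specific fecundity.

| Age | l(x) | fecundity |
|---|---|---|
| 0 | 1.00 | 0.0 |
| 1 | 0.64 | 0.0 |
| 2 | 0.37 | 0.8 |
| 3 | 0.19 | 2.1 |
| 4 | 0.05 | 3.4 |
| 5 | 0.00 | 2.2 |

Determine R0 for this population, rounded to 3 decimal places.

0.865

lx·mx by age: 0, 0, 0.296, 0.399, 0.17, 0
R0 = Σ lx·mx = 0.865 → 0.865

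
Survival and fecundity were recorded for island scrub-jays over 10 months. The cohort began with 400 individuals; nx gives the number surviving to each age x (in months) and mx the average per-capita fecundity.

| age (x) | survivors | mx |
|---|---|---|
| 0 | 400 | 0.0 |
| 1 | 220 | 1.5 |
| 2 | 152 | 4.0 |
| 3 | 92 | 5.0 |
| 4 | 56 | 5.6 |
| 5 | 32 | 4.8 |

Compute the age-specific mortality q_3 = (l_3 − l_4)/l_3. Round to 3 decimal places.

0.391

lx = nx/n0 = nx/400: 1, 0.55, 0.38, 0.23, 0.14, 0.08
q_3 = (l_3 − l_4) / l_3 = (0.23 − 0.14) / 0.23
     = 0.09 / 0.23 = 0.391304… → 0.391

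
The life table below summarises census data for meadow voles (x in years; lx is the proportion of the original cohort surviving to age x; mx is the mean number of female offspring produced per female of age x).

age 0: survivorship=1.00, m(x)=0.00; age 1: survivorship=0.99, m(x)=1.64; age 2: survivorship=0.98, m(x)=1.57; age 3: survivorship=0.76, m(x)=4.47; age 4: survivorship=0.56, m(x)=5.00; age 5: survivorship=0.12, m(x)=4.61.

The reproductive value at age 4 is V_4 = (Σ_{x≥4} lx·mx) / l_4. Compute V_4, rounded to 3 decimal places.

5.988

lx·mx for x ≥ 4: 2.8, 0.5532 → sum = 3.3532
V_4 = 3.3532 / l_4 = 3.3532 / 0.56 = 5.987857… → 5.988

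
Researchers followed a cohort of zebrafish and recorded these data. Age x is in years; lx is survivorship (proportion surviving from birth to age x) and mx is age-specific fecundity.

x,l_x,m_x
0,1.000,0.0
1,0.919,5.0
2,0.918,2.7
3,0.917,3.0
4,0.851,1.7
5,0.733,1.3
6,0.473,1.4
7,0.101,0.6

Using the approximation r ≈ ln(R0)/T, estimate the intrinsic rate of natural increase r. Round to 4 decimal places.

R0 = Σ lx·mx = 0 + 4.595 + 2.4786 + 2.751 + 1.4467 + 0.9529 + 0.6622 + 0.0606 = 12.947
Σ x·lx·mx = 32.7539; T = 32.7539/12.947 = 2.52984…
r ≈ ln(R0)/T = ln(12.947)/2.52984… = 1.012261… → 1.0123

1.0123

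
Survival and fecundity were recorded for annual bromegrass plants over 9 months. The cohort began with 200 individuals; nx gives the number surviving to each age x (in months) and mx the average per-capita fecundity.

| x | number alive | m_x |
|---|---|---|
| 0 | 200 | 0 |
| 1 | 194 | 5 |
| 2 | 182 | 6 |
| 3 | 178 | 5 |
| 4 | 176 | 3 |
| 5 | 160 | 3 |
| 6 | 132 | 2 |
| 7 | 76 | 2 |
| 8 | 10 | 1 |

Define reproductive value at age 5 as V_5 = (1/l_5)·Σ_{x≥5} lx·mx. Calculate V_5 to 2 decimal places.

5.66

lx = nx/n0 = nx/200: 1, 0.97, 0.91, 0.89, 0.88, 0.8, 0.66, 0.38, 0.05
lx·mx for x ≥ 5: 2.4, 1.32, 0.76, 0.05 → sum = 4.53
V_5 = 4.53 / l_5 = 4.53 / 0.8 = 5.6625 → 5.66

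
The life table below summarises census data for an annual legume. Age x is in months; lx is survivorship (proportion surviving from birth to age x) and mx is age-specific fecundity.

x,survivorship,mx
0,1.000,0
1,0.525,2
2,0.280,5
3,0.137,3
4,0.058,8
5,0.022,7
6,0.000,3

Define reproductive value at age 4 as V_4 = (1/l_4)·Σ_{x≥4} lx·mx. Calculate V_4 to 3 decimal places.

lx·mx for x ≥ 4: 0.464, 0.154, 0 → sum = 0.618
V_4 = 0.618 / l_4 = 0.618 / 0.058 = 10.655172… → 10.655

10.655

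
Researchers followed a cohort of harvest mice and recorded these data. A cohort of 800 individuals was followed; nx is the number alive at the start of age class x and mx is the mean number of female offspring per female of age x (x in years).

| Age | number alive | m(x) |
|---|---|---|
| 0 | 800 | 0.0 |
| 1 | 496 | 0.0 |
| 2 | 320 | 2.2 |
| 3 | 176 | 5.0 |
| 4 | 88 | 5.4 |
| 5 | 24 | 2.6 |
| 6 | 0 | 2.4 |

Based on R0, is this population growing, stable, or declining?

growing

lx = nx/n0 = nx/800: 1, 0.62, 0.4, 0.22, 0.11, 0.03, 0
R0 = Σ lx·mx = 0 + 0 + 0.88 + 1.1 + 0.594 + 0.078 + 0 = 2.652
R0 > 1, so the population is growing.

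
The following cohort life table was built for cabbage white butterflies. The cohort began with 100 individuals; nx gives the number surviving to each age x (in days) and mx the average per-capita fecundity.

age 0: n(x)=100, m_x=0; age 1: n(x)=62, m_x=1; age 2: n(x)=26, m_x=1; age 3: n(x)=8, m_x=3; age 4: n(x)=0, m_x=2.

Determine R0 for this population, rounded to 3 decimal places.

lx = nx/n0 = nx/100: 1, 0.62, 0.26, 0.08, 0
lx·mx by age: 0, 0.62, 0.26, 0.24, 0
R0 = Σ lx·mx = 1.12 → 1.120

1.120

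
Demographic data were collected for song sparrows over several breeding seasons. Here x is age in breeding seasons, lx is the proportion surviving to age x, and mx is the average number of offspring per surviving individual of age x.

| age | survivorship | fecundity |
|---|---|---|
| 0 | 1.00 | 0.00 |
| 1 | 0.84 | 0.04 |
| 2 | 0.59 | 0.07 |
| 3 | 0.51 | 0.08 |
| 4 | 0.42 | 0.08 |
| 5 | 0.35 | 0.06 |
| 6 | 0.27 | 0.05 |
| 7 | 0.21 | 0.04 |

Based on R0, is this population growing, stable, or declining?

R0 = Σ lx·mx = 0 + 0.0336 + 0.0413 + 0.0408 + 0.0336 + 0.021 + 0.0135 + 0.0084 = 0.1922
R0 < 1, so the population is declining.

declining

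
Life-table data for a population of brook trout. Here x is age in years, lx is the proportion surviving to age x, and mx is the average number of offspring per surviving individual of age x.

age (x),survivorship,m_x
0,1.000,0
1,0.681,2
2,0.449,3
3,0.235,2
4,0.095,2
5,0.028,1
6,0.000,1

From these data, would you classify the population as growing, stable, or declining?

growing

R0 = Σ lx·mx = 0 + 1.362 + 1.347 + 0.47 + 0.19 + 0.028 + 0 = 3.397
R0 > 1, so the population is growing.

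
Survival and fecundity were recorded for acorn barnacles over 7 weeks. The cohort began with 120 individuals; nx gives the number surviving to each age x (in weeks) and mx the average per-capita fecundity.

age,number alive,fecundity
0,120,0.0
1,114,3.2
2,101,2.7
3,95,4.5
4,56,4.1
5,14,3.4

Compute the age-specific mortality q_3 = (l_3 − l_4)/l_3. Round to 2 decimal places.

0.41

lx = nx/n0 = nx/120: 1, 0.95, 0.84167…, 0.79167…, 0.46667…, 0.11667…
q_3 = (l_3 − l_4) / l_3 = (0.791667… − 0.466667…) / 0.791667…
     = 0.325… / 0.791667… = 0.410526… → 0.41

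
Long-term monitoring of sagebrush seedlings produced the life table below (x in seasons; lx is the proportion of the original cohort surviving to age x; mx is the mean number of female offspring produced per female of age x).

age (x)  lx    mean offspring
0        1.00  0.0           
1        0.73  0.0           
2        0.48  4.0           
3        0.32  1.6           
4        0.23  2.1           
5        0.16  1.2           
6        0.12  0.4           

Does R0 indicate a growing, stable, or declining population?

growing

R0 = Σ lx·mx = 0 + 0 + 1.92 + 0.512 + 0.483 + 0.192 + 0.048 = 3.155
R0 > 1, so the population is growing.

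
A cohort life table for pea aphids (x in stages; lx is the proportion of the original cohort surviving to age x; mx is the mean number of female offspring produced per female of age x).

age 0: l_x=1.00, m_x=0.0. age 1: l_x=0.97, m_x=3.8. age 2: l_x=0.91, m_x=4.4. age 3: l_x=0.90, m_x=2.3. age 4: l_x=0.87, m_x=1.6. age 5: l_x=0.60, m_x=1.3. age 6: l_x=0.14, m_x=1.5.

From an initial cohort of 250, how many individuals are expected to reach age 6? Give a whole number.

Expected survivors = N0 · l_6 = 250 × 0.14 = 35 → 35

35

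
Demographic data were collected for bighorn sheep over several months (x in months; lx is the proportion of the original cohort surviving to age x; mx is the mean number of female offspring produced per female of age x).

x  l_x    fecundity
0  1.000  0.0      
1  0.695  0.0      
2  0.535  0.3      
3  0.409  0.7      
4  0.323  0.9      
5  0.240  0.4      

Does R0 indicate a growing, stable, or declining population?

R0 = Σ lx·mx = 0 + 0 + 0.1605 + 0.2863 + 0.2907 + 0.096 = 0.8335
R0 < 1, so the population is declining.

declining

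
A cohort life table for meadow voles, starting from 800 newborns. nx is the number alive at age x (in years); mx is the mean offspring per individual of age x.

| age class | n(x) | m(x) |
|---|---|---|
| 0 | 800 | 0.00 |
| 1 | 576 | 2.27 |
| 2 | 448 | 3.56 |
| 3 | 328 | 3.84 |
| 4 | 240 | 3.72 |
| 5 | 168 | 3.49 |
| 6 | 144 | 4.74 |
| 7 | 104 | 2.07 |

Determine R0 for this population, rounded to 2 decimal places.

lx = nx/n0 = nx/800: 1, 0.72, 0.56, 0.41, 0.3, 0.21, 0.18, 0.13
lx·mx by age: 0, 1.6344, 1.9936, 1.5744, 1.116, 0.7329, 0.8532, 0.2691
R0 = Σ lx·mx = 8.1736 → 8.17

8.17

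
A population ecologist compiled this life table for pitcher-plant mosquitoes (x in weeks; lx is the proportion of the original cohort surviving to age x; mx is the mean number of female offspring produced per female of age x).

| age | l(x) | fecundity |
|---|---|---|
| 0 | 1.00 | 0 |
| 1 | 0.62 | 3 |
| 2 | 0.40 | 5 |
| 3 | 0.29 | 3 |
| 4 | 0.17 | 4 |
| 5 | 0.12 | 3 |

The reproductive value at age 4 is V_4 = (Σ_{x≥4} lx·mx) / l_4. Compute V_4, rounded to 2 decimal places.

6.12

lx·mx for x ≥ 4: 0.68, 0.36 → sum = 1.04
V_4 = 1.04 / l_4 = 1.04 / 0.17 = 6.117647… → 6.12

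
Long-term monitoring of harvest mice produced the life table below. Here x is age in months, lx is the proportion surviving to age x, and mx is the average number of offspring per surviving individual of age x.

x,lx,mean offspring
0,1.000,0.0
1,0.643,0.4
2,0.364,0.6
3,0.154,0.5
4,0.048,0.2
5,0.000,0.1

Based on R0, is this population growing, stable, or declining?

R0 = Σ lx·mx = 0 + 0.2572 + 0.2184 + 0.077 + 0.0096 + 0 = 0.5622
R0 < 1, so the population is declining.

declining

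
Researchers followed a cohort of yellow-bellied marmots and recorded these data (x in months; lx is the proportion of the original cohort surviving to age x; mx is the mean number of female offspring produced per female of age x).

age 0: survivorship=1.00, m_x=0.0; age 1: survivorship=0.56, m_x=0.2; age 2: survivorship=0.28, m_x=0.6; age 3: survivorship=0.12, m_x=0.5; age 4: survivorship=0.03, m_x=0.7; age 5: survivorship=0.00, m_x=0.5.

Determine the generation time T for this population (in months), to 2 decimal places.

1.97

lx·mx: 0, 0.112, 0.168, 0.06, 0.021, 0 → R0 = 0.361
x·lx·mx: 0, 0.112, 0.336, 0.18, 0.084, 0 → Σ = 0.712
T = 0.712 / 0.361 = 1.972299… → 1.97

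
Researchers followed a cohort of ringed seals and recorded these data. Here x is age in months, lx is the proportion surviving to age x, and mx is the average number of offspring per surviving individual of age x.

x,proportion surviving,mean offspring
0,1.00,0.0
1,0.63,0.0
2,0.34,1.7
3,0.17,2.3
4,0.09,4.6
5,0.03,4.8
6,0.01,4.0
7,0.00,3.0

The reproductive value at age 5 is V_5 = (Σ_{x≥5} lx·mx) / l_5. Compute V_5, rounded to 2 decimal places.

lx·mx for x ≥ 5: 0.144, 0.04, 0 → sum = 0.184
V_5 = 0.184 / l_5 = 0.184 / 0.03 = 6.133333… → 6.13

6.13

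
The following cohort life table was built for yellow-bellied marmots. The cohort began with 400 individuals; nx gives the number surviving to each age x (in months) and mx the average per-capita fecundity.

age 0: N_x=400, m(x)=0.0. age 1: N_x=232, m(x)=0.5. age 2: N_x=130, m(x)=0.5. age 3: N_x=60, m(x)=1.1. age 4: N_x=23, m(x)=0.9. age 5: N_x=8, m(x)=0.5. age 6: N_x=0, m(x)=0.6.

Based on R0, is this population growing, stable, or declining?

declining

lx = nx/n0 = nx/400: 1, 0.58, 0.325, 0.15, 0.0575, 0.02, 0
R0 = Σ lx·mx = 0 + 0.29 + 0.1625 + 0.165 + 0.05175 + 0.01 + 0 = 0.67925
R0 < 1, so the population is declining.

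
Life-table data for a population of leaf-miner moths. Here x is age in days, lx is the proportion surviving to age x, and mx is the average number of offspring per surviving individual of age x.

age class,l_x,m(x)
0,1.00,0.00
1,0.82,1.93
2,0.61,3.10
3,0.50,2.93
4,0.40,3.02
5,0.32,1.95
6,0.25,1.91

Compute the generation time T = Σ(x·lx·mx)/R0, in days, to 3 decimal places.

2.839

lx·mx: 0, 1.5826, 1.891, 1.465, 1.208, 0.624, 0.4775 → R0 = 7.2481
x·lx·mx: 0, 1.5826, 3.782, 4.395, 4.832, 3.12, 2.865 → Σ = 20.5766
T = 20.5766 / 7.2481 = 2.838896… → 2.839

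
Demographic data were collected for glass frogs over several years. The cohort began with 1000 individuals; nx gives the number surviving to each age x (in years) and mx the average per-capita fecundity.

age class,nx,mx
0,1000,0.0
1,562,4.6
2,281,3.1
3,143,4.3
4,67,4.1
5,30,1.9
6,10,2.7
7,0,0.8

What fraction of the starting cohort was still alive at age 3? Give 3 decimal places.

0.143

l_3 = n_3/n_0 = 143/1000 = 0.143 → 0.143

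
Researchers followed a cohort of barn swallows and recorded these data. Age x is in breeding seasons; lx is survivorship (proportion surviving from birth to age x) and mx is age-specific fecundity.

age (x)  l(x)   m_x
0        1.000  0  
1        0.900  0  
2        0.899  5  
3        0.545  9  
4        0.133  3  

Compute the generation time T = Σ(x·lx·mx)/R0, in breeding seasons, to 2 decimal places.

lx·mx: 0, 0, 4.495, 4.905, 0.399 → R0 = 9.799
x·lx·mx: 0, 0, 8.99, 14.715, 1.596 → Σ = 25.301
T = 25.301 / 9.799 = 2.581998… → 2.58

2.58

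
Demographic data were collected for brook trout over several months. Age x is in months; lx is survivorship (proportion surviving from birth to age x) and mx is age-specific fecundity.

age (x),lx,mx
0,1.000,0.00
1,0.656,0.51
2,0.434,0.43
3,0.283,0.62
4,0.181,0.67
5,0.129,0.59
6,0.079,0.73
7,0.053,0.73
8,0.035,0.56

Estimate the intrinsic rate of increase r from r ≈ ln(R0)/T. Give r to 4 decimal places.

0.0035

R0 = Σ lx·mx = 0 + 0.33456 + 0.18662 + 0.17546 + 0.12127 + 0.07611 + 0.05767 + 0.03869 + 0.0196 = 1.00998
Σ x·lx·mx = 2.87346; T = 2.87346/1.00998 = 2.84507…
r ≈ ln(R0)/T = ln(1.00998)/2.84507… = 0.00349… → 0.0035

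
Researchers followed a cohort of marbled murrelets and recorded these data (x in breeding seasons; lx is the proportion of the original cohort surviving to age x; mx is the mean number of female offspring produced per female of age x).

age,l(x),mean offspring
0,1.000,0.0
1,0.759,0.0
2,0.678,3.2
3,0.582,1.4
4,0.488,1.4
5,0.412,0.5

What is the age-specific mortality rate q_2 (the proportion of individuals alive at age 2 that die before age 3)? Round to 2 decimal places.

0.14

q_2 = (l_2 − l_3) / l_2 = (0.678 − 0.582) / 0.678
     = 0.096 / 0.678 = 0.141593… → 0.14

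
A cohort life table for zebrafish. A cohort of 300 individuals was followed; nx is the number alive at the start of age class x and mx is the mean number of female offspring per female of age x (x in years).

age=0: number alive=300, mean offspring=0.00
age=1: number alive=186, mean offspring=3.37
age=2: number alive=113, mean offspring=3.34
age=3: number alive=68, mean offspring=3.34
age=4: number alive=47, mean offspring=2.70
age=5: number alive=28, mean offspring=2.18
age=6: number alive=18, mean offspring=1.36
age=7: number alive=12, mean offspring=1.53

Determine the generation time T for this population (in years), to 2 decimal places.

lx = nx/n0 = nx/300: 1, 0.62, 0.37667…, 0.22667…, 0.15667…, 0.09333…, 0.06, 0.04
lx·mx: 0, 2.0894, 1.258067…, 0.757067…, 0.423…, 0.203467…, 0.0816, 0.0612 → R0 = 4.8738…
x·lx·mx: 0, 2.0894, 2.516133…, 2.2712…, 1.692…, 1.017333…, 0.4896, 0.4284 → Σ = 10.504067…
T = 10.504067… / 4.8738… = 2.155211… → 2.16

2.16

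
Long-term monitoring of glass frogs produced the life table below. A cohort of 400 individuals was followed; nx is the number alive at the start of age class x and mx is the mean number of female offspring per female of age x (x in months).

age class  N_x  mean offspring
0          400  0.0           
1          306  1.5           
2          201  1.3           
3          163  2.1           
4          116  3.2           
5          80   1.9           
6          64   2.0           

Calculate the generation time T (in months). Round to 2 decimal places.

lx = nx/n0 = nx/400: 1, 0.765, 0.5025, 0.4075, 0.29, 0.2, 0.16
lx·mx: 0, 1.1475, 0.65325, 0.85575, 0.928, 0.38, 0.32 → R0 = 4.2845
x·lx·mx: 0, 1.1475, 1.3065, 2.56725, 3.712, 1.9, 1.92 → Σ = 12.55325
T = 12.55325 / 4.2845 = 2.929922… → 2.93

2.93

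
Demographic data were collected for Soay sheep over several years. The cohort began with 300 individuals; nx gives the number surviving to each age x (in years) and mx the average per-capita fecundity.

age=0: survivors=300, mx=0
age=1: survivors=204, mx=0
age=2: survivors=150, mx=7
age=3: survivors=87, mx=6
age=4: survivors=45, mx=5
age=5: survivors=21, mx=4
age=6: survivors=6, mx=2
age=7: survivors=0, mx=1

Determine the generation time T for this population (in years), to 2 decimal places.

lx = nx/n0 = nx/300: 1, 0.68, 0.5, 0.29, 0.15, 0.07, 0.02, 0
lx·mx: 0, 0, 3.5, 1.74, 0.75, 0.28, 0.04, 0 → R0 = 6.31
x·lx·mx: 0, 0, 7, 5.22, 3, 1.4, 0.24, 0 → Σ = 16.86
T = 16.86 / 6.31 = 2.671949… → 2.67

2.67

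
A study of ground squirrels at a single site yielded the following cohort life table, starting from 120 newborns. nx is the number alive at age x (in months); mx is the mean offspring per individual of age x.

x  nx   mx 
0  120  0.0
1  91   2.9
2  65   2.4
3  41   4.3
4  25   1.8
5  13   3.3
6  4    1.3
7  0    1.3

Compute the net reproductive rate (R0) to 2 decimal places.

lx = nx/n0 = nx/120: 1, 0.75833…, 0.54167…, 0.34167…, 0.20833…, 0.10833…, 0.03333…, 0
lx·mx by age: 0, 2.199167…, 1.3…, 1.469167…, 0.375…, 0.3575…, 0.043333…, 0
R0 = Σ lx·mx = 5.744167… → 5.74

5.74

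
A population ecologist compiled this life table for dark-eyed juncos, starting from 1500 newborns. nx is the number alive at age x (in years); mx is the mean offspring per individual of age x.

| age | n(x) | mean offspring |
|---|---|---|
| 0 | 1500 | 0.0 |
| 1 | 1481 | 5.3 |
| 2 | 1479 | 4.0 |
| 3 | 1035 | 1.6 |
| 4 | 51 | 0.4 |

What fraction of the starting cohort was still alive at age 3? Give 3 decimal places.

l_3 = n_3/n_0 = 1035/1500 = 0.69 → 0.690

0.690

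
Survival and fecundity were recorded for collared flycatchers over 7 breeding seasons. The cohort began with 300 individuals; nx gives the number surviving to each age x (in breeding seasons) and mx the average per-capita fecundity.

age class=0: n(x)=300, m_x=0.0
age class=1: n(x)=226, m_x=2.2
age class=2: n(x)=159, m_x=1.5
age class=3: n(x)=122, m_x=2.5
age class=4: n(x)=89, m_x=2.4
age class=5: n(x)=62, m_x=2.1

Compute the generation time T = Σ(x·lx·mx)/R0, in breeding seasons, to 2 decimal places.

lx = nx/n0 = nx/300: 1, 0.75333…, 0.53, 0.40667…, 0.29667…, 0.20667…
lx·mx: 0, 1.657333…, 0.795, 1.016667…, 0.712…, 0.434… → R0 = 4.615…
x·lx·mx: 0, 1.657333…, 1.59, 3.05…, 2.848…, 2.17… → Σ = 11.315333…
T = 11.315333… / 4.615… = 2.45186… → 2.45

2.45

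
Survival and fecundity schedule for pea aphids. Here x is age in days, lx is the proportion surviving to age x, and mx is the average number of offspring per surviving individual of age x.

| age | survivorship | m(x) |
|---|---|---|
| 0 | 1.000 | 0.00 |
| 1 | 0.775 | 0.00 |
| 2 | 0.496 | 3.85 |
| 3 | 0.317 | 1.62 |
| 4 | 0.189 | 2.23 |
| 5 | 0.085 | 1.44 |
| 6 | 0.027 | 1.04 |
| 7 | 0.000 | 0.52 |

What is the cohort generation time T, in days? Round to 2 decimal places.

lx·mx: 0, 0, 1.9096, 0.51354, 0.42147, 0.1224, 0.02808, 0 → R0 = 2.99509
x·lx·mx: 0, 0, 3.8192, 1.54062, 1.68588, 0.612, 0.16848, 0 → Σ = 7.82618
T = 7.82618 / 2.99509 = 2.613003… → 2.61

2.61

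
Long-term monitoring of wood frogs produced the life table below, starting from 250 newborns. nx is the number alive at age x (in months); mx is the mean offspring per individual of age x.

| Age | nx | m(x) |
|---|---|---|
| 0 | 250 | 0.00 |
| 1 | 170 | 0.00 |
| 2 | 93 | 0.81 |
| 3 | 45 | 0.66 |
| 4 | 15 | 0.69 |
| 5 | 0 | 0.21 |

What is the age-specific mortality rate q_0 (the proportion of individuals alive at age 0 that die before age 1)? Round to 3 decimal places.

lx = nx/n0 = nx/250: 1, 0.68, 0.372, 0.18, 0.06, 0
q_0 = (l_0 − l_1) / l_0 = (1 − 0.68) / 1
     = 0.32 / 1 = 0.32 → 0.320

0.320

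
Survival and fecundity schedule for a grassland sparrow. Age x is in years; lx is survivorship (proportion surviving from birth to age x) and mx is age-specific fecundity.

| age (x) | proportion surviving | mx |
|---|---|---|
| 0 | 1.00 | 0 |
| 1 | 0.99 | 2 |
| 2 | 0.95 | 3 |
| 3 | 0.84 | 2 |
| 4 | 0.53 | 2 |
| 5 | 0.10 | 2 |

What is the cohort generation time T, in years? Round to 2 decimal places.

lx·mx: 0, 1.98, 2.85, 1.68, 1.06, 0.2 → R0 = 7.77
x·lx·mx: 0, 1.98, 5.7, 5.04, 4.24, 1 → Σ = 17.96
T = 17.96 / 7.77 = 2.311454… → 2.31

2.31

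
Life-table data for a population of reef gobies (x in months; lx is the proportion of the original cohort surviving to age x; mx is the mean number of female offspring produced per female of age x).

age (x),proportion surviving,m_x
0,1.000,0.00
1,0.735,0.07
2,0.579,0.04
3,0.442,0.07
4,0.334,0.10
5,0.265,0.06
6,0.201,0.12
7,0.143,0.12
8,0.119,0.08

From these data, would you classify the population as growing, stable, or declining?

declining

R0 = Σ lx·mx = 0 + 0.05145 + 0.02316 + 0.03094 + 0.0334 + 0.0159 + 0.02412 + 0.01716 + 0.00952 = 0.20565
R0 < 1, so the population is declining.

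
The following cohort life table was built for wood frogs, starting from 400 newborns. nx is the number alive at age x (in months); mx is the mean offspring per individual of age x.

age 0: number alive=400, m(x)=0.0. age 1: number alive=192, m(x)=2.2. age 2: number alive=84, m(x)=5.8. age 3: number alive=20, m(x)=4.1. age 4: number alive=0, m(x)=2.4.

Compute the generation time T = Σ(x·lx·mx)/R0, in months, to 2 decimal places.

lx = nx/n0 = nx/400: 1, 0.48, 0.21, 0.05, 0
lx·mx: 0, 1.056, 1.218, 0.205, 0 → R0 = 2.479
x·lx·mx: 0, 1.056, 2.436, 0.615, 0 → Σ = 4.107
T = 4.107 / 2.479 = 1.656716… → 1.66

1.66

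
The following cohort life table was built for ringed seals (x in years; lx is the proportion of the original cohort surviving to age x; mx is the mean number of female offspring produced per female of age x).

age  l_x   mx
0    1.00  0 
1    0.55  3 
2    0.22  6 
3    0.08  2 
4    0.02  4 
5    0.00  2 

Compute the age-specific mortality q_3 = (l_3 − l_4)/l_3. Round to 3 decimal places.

q_3 = (l_3 − l_4) / l_3 = (0.08 − 0.02) / 0.08
     = 0.06 / 0.08 = 0.75 → 0.750

0.750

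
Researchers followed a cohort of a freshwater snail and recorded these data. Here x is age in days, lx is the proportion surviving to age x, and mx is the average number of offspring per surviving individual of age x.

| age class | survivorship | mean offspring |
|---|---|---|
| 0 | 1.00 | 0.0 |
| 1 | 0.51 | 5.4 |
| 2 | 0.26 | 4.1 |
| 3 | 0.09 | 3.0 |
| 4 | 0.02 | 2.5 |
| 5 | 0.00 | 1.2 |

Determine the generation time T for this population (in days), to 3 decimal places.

1.424

lx·mx: 0, 2.754, 1.066, 0.27, 0.05, 0 → R0 = 4.14
x·lx·mx: 0, 2.754, 2.132, 0.81, 0.2, 0 → Σ = 5.896
T = 5.896 / 4.14 = 1.424155… → 1.424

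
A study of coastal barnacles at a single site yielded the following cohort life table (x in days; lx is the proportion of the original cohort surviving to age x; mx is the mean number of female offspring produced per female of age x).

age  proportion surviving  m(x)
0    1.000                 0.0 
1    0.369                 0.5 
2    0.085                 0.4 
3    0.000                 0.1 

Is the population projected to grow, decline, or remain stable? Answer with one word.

declining

R0 = Σ lx·mx = 0 + 0.1845 + 0.034 + 0 = 0.2185
R0 < 1, so the population is declining.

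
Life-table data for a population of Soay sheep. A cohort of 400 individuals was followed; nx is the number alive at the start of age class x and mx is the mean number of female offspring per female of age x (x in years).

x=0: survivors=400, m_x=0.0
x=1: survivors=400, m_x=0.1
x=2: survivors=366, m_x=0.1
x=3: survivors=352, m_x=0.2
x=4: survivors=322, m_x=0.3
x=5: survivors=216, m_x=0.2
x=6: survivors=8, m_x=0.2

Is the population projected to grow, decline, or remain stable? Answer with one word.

declining

lx = nx/n0 = nx/400: 1, 1, 0.915, 0.88, 0.805, 0.54, 0.02
R0 = Σ lx·mx = 0 + 0.1 + 0.0915 + 0.176 + 0.2415 + 0.108 + 0.004 = 0.721
R0 < 1, so the population is declining.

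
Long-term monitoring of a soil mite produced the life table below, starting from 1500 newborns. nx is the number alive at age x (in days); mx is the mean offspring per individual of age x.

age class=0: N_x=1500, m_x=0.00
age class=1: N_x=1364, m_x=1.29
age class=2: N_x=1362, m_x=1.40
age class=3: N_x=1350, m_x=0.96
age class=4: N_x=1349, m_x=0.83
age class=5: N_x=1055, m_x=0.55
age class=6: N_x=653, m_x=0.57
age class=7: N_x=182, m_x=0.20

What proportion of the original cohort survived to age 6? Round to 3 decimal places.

l_6 = n_6/n_0 = 653/1500 = 0.435333… → 0.435

0.435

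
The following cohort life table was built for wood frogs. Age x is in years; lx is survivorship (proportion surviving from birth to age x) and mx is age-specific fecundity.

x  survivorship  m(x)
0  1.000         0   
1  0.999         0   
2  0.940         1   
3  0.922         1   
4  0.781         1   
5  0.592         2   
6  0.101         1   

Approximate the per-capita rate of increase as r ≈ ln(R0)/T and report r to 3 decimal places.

0.376

R0 = Σ lx·mx = 0 + 0 + 0.94 + 0.922 + 0.781 + 1.184 + 0.101 = 3.928
Σ x·lx·mx = 14.296; T = 14.296/3.928 = 3.63951…
r ≈ ln(R0)/T = ln(3.928)/3.63951… = 0.37591… → 0.376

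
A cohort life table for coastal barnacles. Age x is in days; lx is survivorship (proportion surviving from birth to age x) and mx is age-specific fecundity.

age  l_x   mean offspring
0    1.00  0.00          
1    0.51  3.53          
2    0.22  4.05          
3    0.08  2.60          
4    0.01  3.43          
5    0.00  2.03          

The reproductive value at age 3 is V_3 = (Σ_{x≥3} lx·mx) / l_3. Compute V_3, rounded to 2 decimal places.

lx·mx for x ≥ 3: 0.208, 0.0343, 0 → sum = 0.2423
V_3 = 0.2423 / l_3 = 0.2423 / 0.08 = 3.02875 → 3.03

3.03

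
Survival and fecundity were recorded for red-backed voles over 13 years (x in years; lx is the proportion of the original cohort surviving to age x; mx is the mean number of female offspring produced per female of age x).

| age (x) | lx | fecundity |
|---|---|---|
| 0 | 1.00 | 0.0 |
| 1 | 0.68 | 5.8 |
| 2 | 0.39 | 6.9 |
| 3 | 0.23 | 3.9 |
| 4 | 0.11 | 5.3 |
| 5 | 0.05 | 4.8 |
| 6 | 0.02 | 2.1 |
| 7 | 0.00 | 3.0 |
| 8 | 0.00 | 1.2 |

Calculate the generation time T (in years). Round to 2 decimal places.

lx·mx: 0, 3.944, 2.691, 0.897, 0.583, 0.24, 0.042, 0, 0 → R0 = 8.397
x·lx·mx: 0, 3.944, 5.382, 2.691, 2.332, 1.2, 0.252, 0, 0 → Σ = 15.801
T = 15.801 / 8.397 = 1.881743… → 1.88

1.88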